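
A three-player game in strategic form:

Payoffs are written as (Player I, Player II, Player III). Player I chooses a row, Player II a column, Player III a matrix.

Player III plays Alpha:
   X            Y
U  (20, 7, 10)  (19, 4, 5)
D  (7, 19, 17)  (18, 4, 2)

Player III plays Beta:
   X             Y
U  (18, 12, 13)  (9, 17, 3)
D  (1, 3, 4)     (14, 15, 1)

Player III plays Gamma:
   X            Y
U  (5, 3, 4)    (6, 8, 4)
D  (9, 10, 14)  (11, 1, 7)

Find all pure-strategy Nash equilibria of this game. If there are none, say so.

Player I against (X, Alpha): payoffs 20, 7 → best response U.
Player I against (X, Beta): payoffs 18, 1 → best response U.
Player I against (X, Gamma): payoffs 5, 9 → best response D.
Player I against (Y, Alpha): payoffs 19, 18 → best response U.
Player I against (Y, Beta): payoffs 9, 14 → best response D.
Player I against (Y, Gamma): payoffs 6, 11 → best response D.
Player II against (U, Alpha): payoffs 7, 4 → best response X.
Player II against (U, Beta): payoffs 12, 17 → best response Y.
Player II against (U, Gamma): payoffs 3, 8 → best response Y.
Player II against (D, Alpha): payoffs 19, 4 → best response X.
Player II against (D, Beta): payoffs 3, 15 → best response Y.
Player II against (D, Gamma): payoffs 10, 1 → best response X.
Player III against (U, X): payoffs 10, 13, 4 → best response Beta.
Player III against (U, Y): payoffs 5, 3, 4 → best response Alpha.
Player III against (D, X): payoffs 17, 4, 14 → best response Alpha.
Player III against (D, Y): payoffs 2, 1, 7 → best response Gamma.
No profile is a mutual best response for all players.

There is no pure-strategy Nash equilibrium.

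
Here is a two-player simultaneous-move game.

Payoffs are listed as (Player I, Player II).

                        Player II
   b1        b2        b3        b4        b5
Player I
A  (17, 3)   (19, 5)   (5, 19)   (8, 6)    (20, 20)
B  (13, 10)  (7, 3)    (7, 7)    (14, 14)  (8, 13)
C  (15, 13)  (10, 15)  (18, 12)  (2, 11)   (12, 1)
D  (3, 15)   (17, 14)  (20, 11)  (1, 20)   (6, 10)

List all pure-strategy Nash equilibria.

For each player, find the best response to each opponent profile; mutual best responses are the pure NE.
Player I against b1: payoffs 17, 13, 15, 3 → best response A.
Player I against b2: payoffs 19, 7, 10, 17 → best response A.
Player I against b3: payoffs 5, 7, 18, 20 → best response D.
Player I against b4: payoffs 8, 14, 2, 1 → best response B.
Player I against b5: payoffs 20, 8, 12, 6 → best response A.
Player II against A: payoffs 3, 5, 19, 6, 20 → best response b5.
Player II against B: payoffs 10, 3, 7, 14, 13 → best response b4.
Player II against C: payoffs 13, 15, 12, 11, 1 → best response b2.
Player II against D: payoffs 15, 14, 11, 20, 10 → best response b4.
Mutual best responses: (A, b5); (B, b4).

The pure Nash equilibria are (A, b5), (B, b4).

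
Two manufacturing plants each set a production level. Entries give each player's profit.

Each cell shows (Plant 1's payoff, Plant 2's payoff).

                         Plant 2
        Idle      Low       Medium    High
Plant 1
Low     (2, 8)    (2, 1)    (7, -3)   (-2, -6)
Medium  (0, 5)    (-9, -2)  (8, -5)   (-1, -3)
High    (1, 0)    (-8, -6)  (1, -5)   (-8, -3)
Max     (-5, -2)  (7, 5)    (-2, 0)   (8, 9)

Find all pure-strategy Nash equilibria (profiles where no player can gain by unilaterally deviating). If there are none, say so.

(Low, Idle), (Max, High)

(Low, Idle): Plant 1 gets 2, best alternative 1; Plant 2 gets 8, best alternative 1. No profitable deviation — NE.
(Low, Low): Plant 1 can switch to Max (2 → 7). Not NE.
(Low, Medium): Plant 1 can switch to Medium (7 → 8). Not NE.
(Low, High): Plant 1 can switch to Medium (-2 → -1). Not NE.
(Medium, Idle): Plant 1 can switch to Low (0 → 2). Not NE.
(Medium, Low): Plant 1 can switch to Low (-9 → 2). Not NE.
(Medium, Medium): Plant 2 can switch to Idle (-5 → 5). Not NE.
(Medium, High): Plant 1 can switch to Max (-1 → 8). Not NE.
(High, Idle): Plant 1 can switch to Low (1 → 2). Not NE.
(High, Low): Plant 1 can switch to Low (-8 → 2). Not NE.
(High, Medium): Plant 1 can switch to Low (1 → 7). Not NE.
(Max, High): Plant 1 gets 8, best alternative -1; Plant 2 gets 9, best alternative 5. No profitable deviation — NE.
(The remaining 4 profiles each have a profitable deviation by the same check.)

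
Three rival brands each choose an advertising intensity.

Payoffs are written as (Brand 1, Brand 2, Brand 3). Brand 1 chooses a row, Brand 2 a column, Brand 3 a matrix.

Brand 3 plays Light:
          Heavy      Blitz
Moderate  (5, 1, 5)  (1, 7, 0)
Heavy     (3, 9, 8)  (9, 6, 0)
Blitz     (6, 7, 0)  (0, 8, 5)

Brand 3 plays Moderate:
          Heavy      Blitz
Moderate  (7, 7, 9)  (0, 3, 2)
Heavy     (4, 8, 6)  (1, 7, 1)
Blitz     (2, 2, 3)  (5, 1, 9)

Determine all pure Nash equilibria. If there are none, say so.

Brand 1 against (Heavy, Light): payoffs 5, 3, 6 → best response Blitz.
Brand 1 against (Heavy, Moderate): payoffs 7, 4, 2 → best response Moderate.
Brand 1 against (Blitz, Light): payoffs 1, 9, 0 → best response Heavy.
Brand 1 against (Blitz, Moderate): payoffs 0, 1, 5 → best response Blitz.
Brand 2 against (Moderate, Light): payoffs 1, 7 → best response Blitz.
Brand 2 against (Moderate, Moderate): payoffs 7, 3 → best response Heavy.
Brand 2 against (Heavy, Light): payoffs 9, 6 → best response Heavy.
Brand 2 against (Heavy, Moderate): payoffs 8, 7 → best response Heavy.
Brand 2 against (Blitz, Light): payoffs 7, 8 → best response Blitz.
Brand 2 against (Blitz, Moderate): payoffs 2, 1 → best response Heavy.
Brand 3 against (Moderate, Heavy): payoffs 5, 9 → best response Moderate.
Brand 3 against (Moderate, Blitz): payoffs 0, 2 → best response Moderate.
Brand 3 against (Heavy, Heavy): payoffs 8, 6 → best response Light.
Brand 3 against (Heavy, Blitz): payoffs 0, 1 → best response Moderate.
Brand 3 against (Blitz, Heavy): payoffs 0, 3 → best response Moderate.
Brand 3 against (Blitz, Blitz): payoffs 5, 9 → best response Moderate.
Mutual best responses: (Moderate, Heavy, Moderate).

Pure NE: (Moderate, Heavy, Moderate)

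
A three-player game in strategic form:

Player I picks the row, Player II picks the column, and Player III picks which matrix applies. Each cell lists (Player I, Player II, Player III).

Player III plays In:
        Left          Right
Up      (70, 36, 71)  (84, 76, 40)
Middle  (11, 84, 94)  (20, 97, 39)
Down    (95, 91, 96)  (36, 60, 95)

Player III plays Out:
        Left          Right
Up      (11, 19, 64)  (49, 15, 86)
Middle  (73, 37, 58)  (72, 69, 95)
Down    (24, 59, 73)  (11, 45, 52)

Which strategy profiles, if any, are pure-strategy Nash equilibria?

(Middle, Right, Out) and (Down, Left, In)

Player I against (Left, In): payoffs 70, 11, 95 → best response Down.
Player I against (Left, Out): payoffs 11, 73, 24 → best response Middle.
Player I against (Right, In): payoffs 84, 20, 36 → best response Up.
Player I against (Right, Out): payoffs 49, 72, 11 → best response Middle.
Player II against (Up, In): payoffs 36, 76 → best response Right.
Player II against (Up, Out): payoffs 19, 15 → best response Left.
Player II against (Middle, In): payoffs 84, 97 → best response Right.
Player II against (Middle, Out): payoffs 37, 69 → best response Right.
Player II against (Down, In): payoffs 91, 60 → best response Left.
Player II against (Down, Out): payoffs 59, 45 → best response Left.
Player III against (Up, Left): payoffs 71, 64 → best response In.
Player III against (Up, Right): payoffs 40, 86 → best response Out.
Player III against (Middle, Left): payoffs 94, 58 → best response In.
Player III against (Middle, Right): payoffs 39, 95 → best response Out.
Player III against (Down, Left): payoffs 96, 73 → best response In.
Player III against (Down, Right): payoffs 95, 52 → best response In.
Mutual best responses: (Middle, Right, Out); (Down, Left, In).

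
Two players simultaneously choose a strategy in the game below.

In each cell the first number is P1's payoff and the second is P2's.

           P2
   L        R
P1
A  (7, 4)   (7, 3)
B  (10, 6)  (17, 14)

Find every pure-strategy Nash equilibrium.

Pure NE: (B, R)

(A, L): P1 can switch to B (7 → 10). Not NE.
(A, R): P1 can switch to B (7 → 17). Not NE.
(B, L): P2 can switch to R (6 → 14). Not NE.
(B, R): P1 gets 17, best alternative 7; P2 gets 14, best alternative 6. No profitable deviation — NE.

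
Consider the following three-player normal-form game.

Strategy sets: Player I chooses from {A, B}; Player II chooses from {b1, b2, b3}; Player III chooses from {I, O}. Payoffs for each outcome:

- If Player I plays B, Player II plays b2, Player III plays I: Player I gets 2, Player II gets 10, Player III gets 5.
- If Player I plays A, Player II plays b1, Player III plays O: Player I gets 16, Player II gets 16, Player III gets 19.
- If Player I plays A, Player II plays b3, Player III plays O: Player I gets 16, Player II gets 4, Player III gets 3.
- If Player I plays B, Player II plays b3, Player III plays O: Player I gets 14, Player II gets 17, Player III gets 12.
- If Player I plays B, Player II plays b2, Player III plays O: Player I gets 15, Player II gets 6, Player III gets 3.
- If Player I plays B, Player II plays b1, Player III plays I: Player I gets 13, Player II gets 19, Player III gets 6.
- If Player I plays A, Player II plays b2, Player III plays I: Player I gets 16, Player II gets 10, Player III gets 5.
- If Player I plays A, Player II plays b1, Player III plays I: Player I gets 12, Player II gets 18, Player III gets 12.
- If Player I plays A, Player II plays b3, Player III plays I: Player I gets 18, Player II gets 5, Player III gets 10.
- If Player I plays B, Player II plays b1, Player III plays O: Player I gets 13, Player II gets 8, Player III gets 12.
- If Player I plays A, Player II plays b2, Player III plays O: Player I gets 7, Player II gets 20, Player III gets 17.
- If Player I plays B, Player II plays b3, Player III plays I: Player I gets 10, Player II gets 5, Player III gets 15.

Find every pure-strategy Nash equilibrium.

(A, b1, I): Player I can switch to B (12 → 13). Not NE.
(A, b1, O): Player II can switch to b2 (16 → 20). Not NE.
(A, b2, I): Player II can switch to b1 (10 → 18). Not NE.
(A, b2, O): Player I can switch to B (7 → 15). Not NE.
(A, b3, I): Player II can switch to b1 (5 → 18). Not NE.
(A, b3, O): Player II can switch to b1 (4 → 16). Not NE.
(The remaining 6 profiles each have a profitable deviation by the same check.)

none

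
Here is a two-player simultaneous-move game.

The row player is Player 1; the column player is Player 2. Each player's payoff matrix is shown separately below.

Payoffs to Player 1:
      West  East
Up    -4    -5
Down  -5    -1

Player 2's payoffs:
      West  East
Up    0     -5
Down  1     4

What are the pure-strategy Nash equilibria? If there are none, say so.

The pure Nash equilibria are (Up, West) and (Down, East).

Player 1 against West: payoffs -4, -5 → best response Up.
Player 1 against East: payoffs -5, -1 → best response Down.
Player 2 against Up: payoffs 0, -5 → best response West.
Player 2 against Down: payoffs 1, 4 → best response East.
Mutual best responses: (Up, West); (Down, East).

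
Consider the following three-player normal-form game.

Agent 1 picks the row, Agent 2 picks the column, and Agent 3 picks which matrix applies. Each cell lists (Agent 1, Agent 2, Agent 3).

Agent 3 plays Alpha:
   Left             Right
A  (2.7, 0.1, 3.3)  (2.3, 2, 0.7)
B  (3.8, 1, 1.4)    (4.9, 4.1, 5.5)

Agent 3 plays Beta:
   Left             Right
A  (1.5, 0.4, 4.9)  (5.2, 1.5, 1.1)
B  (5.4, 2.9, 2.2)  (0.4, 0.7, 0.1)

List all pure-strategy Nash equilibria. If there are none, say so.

Check each profile: it is a Nash equilibrium iff no player can strictly gain by switching unilaterally.
(A, Left, Alpha): Agent 1 can switch to B (2.7 → 3.8). Not NE.
(A, Left, Beta): Agent 1 can switch to B (1.5 → 5.4). Not NE.
(A, Right, Alpha): Agent 1 can switch to B (2.3 → 4.9). Not NE.
(A, Right, Beta): Agent 1 gets 5.2, best alternative 0.4; Agent 2 gets 1.5, best alternative 0.4; Agent 3 gets 1.1, best alternative 0.7. No profitable deviation — NE.
(B, Left, Alpha): Agent 2 can switch to Right (1 → 4.1). Not NE.
(B, Left, Beta): Agent 1 gets 5.4, best alternative 1.5; Agent 2 gets 2.9, best alternative 0.7; Agent 3 gets 2.2, best alternative 1.4. No profitable deviation — NE.
(B, Right, Alpha): Agent 1 gets 4.9, best alternative 2.3; Agent 2 gets 4.1, best alternative 1; Agent 3 gets 5.5, best alternative 0.1. No profitable deviation — NE.
(B, Right, Beta): Agent 1 can switch to A (0.4 → 5.2). Not NE.

(A, Right, Beta) and (B, Left, Beta) and (B, Right, Alpha)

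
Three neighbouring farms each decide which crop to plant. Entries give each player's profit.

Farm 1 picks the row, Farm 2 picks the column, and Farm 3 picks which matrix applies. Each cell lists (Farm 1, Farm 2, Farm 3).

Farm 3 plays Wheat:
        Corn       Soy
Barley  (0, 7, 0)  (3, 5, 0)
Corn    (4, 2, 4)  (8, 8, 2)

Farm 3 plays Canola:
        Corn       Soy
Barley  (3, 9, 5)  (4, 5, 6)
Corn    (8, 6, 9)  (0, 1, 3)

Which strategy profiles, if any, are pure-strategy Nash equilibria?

Farm 1 against (Corn, Wheat): payoffs 0, 4 → best response Corn.
Farm 1 against (Corn, Canola): payoffs 3, 8 → best response Corn.
Farm 1 against (Soy, Wheat): payoffs 3, 8 → best response Corn.
Farm 1 against (Soy, Canola): payoffs 4, 0 → best response Barley.
Farm 2 against (Barley, Wheat): payoffs 7, 5 → best response Corn.
Farm 2 against (Barley, Canola): payoffs 9, 5 → best response Corn.
Farm 2 against (Corn, Wheat): payoffs 2, 8 → best response Soy.
Farm 2 against (Corn, Canola): payoffs 6, 1 → best response Corn.
Farm 3 against (Barley, Corn): payoffs 0, 5 → best response Canola.
Farm 3 against (Barley, Soy): payoffs 0, 6 → best response Canola.
Farm 3 against (Corn, Corn): payoffs 4, 9 → best response Canola.
Farm 3 against (Corn, Soy): payoffs 2, 3 → best response Canola.
Mutual best responses: (Corn, Corn, Canola).

The unique pure-strategy Nash equilibrium is (Corn, Corn, Canola).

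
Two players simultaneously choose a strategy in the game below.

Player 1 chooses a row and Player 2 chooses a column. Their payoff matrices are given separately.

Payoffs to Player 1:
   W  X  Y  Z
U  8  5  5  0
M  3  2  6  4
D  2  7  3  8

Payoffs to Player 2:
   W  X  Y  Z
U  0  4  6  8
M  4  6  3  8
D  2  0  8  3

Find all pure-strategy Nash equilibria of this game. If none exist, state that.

No pure-strategy Nash equilibrium.

Player 1 against W: payoffs 8, 3, 2 → best response U.
Player 1 against X: payoffs 5, 2, 7 → best response D.
Player 1 against Y: payoffs 5, 6, 3 → best response M.
Player 1 against Z: payoffs 0, 4, 8 → best response D.
Player 2 against U: payoffs 0, 4, 6, 8 → best response Z.
Player 2 against M: payoffs 4, 6, 3, 8 → best response Z.
Player 2 against D: payoffs 2, 0, 8, 3 → best response Y.
No profile is a mutual best response for all players.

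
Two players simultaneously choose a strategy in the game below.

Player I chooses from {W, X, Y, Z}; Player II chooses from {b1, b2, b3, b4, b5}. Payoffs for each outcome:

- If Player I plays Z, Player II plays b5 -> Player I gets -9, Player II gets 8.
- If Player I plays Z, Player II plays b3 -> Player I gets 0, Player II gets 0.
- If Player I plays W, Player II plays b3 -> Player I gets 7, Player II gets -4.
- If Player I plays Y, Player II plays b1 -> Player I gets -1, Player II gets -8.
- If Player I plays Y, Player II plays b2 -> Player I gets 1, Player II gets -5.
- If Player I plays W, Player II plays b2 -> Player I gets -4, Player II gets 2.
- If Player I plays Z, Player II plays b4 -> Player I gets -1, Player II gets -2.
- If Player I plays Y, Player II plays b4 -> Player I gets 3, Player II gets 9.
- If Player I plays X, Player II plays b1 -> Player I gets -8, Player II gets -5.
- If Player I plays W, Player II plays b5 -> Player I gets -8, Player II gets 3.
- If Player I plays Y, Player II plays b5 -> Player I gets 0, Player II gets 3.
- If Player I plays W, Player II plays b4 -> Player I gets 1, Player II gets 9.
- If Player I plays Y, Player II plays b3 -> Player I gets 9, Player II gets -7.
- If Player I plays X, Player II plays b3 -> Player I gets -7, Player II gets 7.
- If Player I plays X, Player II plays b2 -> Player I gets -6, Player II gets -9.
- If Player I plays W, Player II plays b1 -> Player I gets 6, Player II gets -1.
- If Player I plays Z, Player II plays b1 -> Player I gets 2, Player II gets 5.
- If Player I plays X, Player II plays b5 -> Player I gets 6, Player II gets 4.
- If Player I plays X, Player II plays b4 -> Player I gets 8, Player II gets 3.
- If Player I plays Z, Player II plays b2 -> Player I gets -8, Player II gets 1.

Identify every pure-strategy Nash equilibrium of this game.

none

Player I against b1: payoffs 6, -8, -1, 2 → best response W.
Player I against b2: payoffs -4, -6, 1, -8 → best response Y.
Player I against b3: payoffs 7, -7, 9, 0 → best response Y.
Player I against b4: payoffs 1, 8, 3, -1 → best response X.
Player I against b5: payoffs -8, 6, 0, -9 → best response X.
Player II against W: payoffs -1, 2, -4, 9, 3 → best response b4.
Player II against X: payoffs -5, -9, 7, 3, 4 → best response b3.
Player II against Y: payoffs -8, -5, -7, 9, 3 → best response b4.
Player II against Z: payoffs 5, 1, 0, -2, 8 → best response b5.
No profile is a mutual best response for all players.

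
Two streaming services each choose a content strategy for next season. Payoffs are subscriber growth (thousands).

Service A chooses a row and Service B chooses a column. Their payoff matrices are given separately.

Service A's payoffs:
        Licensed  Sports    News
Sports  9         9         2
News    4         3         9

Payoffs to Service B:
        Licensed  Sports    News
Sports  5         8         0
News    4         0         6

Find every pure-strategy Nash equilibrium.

(Sports, Sports), (News, News)

(Sports, Licensed): Service B can switch to Sports (5 → 8). Not NE.
(Sports, Sports): Service A gets 9, best alternative 3; Service B gets 8, best alternative 5. No profitable deviation — NE.
(Sports, News): Service A can switch to News (2 → 9). Not NE.
(News, Licensed): Service A can switch to Sports (4 → 9). Not NE.
(News, Sports): Service A can switch to Sports (3 → 9). Not NE.
(News, News): Service A gets 9, best alternative 2; Service B gets 6, best alternative 4. No profitable deviation — NE.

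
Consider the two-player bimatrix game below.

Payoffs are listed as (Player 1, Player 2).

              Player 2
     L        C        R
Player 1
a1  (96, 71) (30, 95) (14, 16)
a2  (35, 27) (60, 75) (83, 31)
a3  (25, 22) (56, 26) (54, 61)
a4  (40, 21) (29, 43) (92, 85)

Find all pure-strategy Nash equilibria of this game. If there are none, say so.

Pure-strategy Nash equilibria: (a2, C); (a4, R)

Player 1 against L: payoffs 96, 35, 25, 40 → best response a1.
Player 1 against C: payoffs 30, 60, 56, 29 → best response a2.
Player 1 against R: payoffs 14, 83, 54, 92 → best response a4.
Player 2 against a1: payoffs 71, 95, 16 → best response C.
Player 2 against a2: payoffs 27, 75, 31 → best response C.
Player 2 against a3: payoffs 22, 26, 61 → best response R.
Player 2 against a4: payoffs 21, 43, 85 → best response R.
Mutual best responses: (a2, C); (a4, R).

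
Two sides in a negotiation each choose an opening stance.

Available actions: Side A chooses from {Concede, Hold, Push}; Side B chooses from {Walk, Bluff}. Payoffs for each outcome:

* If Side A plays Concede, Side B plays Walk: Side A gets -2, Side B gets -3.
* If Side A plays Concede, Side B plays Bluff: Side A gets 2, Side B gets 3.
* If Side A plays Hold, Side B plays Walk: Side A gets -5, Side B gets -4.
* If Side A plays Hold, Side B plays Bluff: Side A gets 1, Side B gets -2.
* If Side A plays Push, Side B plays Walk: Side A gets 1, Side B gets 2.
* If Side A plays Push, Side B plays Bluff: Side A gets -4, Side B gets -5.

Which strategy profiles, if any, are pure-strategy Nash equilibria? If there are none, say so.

(Concede, Walk): Side A can switch to Push (-2 → 1). Not NE.
(Concede, Bluff): Side A gets 2, best alternative 1; Side B gets 3, best alternative -3. No profitable deviation — NE.
(Hold, Walk): Side A can switch to Concede (-5 → -2). Not NE.
(Hold, Bluff): Side A can switch to Concede (1 → 2). Not NE.
(Push, Walk): Side A gets 1, best alternative -2; Side B gets 2, best alternative -5. No profitable deviation — NE.
(Push, Bluff): Side A can switch to Concede (-4 → 2). Not NE.

The pure Nash equilibria are (Concede, Bluff), (Push, Walk).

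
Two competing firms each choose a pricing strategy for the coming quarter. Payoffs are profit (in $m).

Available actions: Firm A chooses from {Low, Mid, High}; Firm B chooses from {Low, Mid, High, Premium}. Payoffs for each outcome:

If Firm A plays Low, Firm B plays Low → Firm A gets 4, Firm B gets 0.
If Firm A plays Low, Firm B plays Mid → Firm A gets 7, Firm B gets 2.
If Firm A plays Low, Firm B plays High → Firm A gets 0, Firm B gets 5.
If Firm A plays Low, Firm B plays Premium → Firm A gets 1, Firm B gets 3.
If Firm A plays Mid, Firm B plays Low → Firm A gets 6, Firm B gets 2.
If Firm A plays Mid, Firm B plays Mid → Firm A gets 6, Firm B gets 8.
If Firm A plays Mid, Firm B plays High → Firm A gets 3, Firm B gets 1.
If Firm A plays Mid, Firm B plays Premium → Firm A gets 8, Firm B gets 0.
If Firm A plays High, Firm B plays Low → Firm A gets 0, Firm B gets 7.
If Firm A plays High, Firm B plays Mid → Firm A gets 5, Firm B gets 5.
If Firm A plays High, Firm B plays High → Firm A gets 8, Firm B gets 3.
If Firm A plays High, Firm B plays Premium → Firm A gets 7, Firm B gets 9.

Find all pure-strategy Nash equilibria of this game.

There is no pure-strategy Nash equilibrium.

For each strategy profile, look for a profitable unilateral deviation.
(Low, Low): Firm A can switch to Mid (4 → 6). Not NE.
(Low, Mid): Firm B can switch to High (2 → 5). Not NE.
(Low, High): Firm A can switch to Mid (0 → 3). Not NE.
(Low, Premium): Firm A can switch to Mid (1 → 8). Not NE.
(Mid, Low): Firm B can switch to Mid (2 → 8). Not NE.
(Mid, Mid): Firm A can switch to Low (6 → 7). Not NE.
(Mid, High): Firm A can switch to High (3 → 8). Not NE.
(Mid, Premium): Firm B can switch to Low (0 → 2). Not NE.
(High, Low): Firm A can switch to Low (0 → 4). Not NE.
(High, Mid): Firm A can switch to Low (5 → 7). Not NE.
(High, High): Firm B can switch to Low (3 → 7). Not NE.
(High, Premium): Firm A can switch to Mid (7 → 8). Not NE.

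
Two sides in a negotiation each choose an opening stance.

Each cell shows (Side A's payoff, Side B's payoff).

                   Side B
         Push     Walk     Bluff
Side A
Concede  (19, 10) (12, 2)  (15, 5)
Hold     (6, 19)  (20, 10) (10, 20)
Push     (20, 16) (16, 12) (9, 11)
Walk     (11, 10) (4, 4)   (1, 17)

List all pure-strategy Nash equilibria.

The unique pure-strategy Nash equilibrium is (Push, Push).

Side A against Push: payoffs 19, 6, 20, 11 → best response Push.
Side A against Walk: payoffs 12, 20, 16, 4 → best response Hold.
Side A against Bluff: payoffs 15, 10, 9, 1 → best response Concede.
Side B against Concede: payoffs 10, 2, 5 → best response Push.
Side B against Hold: payoffs 19, 10, 20 → best response Bluff.
Side B against Push: payoffs 16, 12, 11 → best response Push.
Side B against Walk: payoffs 10, 4, 17 → best response Bluff.
Mutual best responses: (Push, Push).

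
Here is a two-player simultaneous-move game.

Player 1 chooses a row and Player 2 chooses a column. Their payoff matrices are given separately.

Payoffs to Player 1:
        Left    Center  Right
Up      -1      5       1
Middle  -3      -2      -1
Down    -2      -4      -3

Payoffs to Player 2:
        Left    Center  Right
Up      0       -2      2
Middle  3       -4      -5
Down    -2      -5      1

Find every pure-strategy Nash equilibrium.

(Up, Left): Player 2 can switch to Right (0 → 2). Not NE.
(Up, Center): Player 2 can switch to Left (-2 → 0). Not NE.
(Up, Right): Player 1 gets 1, best alternative -1; Player 2 gets 2, best alternative 0. No profitable deviation — NE.
(Middle, Left): Player 1 can switch to Up (-3 → -1). Not NE.
(Middle, Center): Player 1 can switch to Up (-2 → 5). Not NE.
(Middle, Right): Player 1 can switch to Up (-1 → 1). Not NE.
(Down, Left): Player 1 can switch to Up (-2 → -1). Not NE.
(The remaining 2 profiles each have a profitable deviation by the same check.)

Pure NE: (Up, Right)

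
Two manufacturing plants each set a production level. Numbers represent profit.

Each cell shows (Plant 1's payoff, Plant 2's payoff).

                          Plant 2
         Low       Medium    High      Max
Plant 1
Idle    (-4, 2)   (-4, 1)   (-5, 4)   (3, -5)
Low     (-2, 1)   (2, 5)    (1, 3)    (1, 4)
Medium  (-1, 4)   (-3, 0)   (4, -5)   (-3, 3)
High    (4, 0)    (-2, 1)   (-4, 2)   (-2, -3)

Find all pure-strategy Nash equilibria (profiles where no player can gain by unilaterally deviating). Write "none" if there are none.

Pure NE: (Low, Medium)

(Idle, Low): Plant 1 can switch to Low (-4 → -2). Not NE.
(Idle, Medium): Plant 1 can switch to Low (-4 → 2). Not NE.
(Idle, High): Plant 1 can switch to Low (-5 → 1). Not NE.
(Idle, Max): Plant 2 can switch to Low (-5 → 2). Not NE.
(Low, Low): Plant 1 can switch to Medium (-2 → -1). Not NE.
(Low, Medium): Plant 1 gets 2, best alternative -2; Plant 2 gets 5, best alternative 4. No profitable deviation — NE.
(Low, High): Plant 1 can switch to Medium (1 → 4). Not NE.
(The remaining 9 profiles each have a profitable deviation by the same check.)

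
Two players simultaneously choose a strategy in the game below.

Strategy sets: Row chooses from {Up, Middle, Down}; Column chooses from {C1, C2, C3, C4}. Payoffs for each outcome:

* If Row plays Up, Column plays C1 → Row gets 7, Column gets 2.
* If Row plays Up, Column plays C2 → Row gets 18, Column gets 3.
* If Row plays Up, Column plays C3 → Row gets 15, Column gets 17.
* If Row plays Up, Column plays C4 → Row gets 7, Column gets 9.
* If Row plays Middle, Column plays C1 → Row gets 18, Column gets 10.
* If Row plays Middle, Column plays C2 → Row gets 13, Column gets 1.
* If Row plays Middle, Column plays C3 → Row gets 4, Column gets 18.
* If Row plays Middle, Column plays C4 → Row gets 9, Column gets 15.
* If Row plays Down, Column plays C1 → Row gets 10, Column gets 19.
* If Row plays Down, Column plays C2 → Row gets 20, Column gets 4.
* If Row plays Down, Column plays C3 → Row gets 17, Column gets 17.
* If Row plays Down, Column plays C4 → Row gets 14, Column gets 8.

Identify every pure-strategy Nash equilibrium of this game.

Row against C1: payoffs 7, 18, 10 → best response Middle.
Row against C2: payoffs 18, 13, 20 → best response Down.
Row against C3: payoffs 15, 4, 17 → best response Down.
Row against C4: payoffs 7, 9, 14 → best response Down.
Column against Up: payoffs 2, 3, 17, 9 → best response C3.
Column against Middle: payoffs 10, 1, 18, 15 → best response C3.
Column against Down: payoffs 19, 4, 17, 8 → best response C1.
No profile is a mutual best response for all players.

none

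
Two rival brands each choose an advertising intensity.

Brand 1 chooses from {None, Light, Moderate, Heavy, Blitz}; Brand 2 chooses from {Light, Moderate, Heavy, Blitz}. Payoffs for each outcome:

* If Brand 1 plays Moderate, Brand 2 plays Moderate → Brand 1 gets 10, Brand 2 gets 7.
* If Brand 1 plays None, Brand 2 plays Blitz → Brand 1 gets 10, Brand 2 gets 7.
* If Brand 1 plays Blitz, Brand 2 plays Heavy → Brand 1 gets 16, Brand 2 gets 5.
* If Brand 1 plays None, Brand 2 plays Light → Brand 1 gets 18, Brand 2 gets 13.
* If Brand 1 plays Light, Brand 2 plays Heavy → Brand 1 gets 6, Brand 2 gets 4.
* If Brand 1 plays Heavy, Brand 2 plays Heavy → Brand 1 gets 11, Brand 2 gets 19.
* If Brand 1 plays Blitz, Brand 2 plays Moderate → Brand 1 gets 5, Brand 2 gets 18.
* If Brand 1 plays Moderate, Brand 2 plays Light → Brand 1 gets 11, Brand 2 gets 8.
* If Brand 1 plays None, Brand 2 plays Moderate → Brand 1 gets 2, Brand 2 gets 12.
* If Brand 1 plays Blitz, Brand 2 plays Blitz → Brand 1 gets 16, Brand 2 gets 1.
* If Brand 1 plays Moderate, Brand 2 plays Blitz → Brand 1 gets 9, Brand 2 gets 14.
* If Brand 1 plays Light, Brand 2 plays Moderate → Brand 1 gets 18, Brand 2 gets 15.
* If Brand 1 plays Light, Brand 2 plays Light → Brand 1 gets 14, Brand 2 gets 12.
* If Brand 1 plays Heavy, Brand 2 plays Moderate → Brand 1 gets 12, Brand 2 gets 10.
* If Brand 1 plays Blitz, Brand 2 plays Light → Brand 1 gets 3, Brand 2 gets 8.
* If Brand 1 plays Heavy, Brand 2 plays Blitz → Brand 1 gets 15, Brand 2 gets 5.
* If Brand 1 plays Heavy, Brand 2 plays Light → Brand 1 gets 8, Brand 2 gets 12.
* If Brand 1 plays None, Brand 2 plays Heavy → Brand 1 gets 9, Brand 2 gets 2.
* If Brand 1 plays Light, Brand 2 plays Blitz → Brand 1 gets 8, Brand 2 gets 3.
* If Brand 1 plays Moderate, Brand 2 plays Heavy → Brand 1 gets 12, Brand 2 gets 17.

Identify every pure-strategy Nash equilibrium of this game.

(None, Light), (Light, Moderate)

(None, Light): Brand 1 gets 18, best alternative 14; Brand 2 gets 13, best alternative 12. No profitable deviation — NE.
(None, Moderate): Brand 1 can switch to Light (2 → 18). Not NE.
(None, Heavy): Brand 1 can switch to Moderate (9 → 12). Not NE.
(None, Blitz): Brand 1 can switch to Heavy (10 → 15). Not NE.
(Light, Light): Brand 1 can switch to None (14 → 18). Not NE.
(Light, Moderate): Brand 1 gets 18, best alternative 12; Brand 2 gets 15, best alternative 12. No profitable deviation — NE.
(Light, Heavy): Brand 1 can switch to None (6 → 9). Not NE.
(Light, Blitz): Brand 1 can switch to None (8 → 10). Not NE.
(Moderate, Light): Brand 1 can switch to None (11 → 18). Not NE.
(Moderate, Moderate): Brand 1 can switch to Light (10 → 18). Not NE.
(Moderate, Heavy): Brand 1 can switch to Blitz (12 → 16). Not NE.
(Moderate, Blitz): Brand 1 can switch to None (9 → 10). Not NE.
(Heavy, Light): Brand 1 can switch to None (8 → 18). Not NE.
(Heavy, Moderate): Brand 1 can switch to Light (12 → 18). Not NE.
(The remaining 6 profiles each have a profitable deviation by the same check.)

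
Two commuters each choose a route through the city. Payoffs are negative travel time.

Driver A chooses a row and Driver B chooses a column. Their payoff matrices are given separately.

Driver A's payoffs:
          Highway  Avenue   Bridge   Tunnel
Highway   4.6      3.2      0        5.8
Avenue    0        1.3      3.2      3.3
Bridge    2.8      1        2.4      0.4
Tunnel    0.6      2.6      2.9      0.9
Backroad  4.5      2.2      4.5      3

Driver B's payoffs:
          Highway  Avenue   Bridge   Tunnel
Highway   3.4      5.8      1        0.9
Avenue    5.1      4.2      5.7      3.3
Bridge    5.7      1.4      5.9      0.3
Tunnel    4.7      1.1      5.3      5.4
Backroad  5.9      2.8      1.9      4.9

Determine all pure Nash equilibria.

The unique pure-strategy Nash equilibrium is (Highway, Avenue).

(Highway, Highway): Driver B can switch to Avenue (3.4 → 5.8). Not NE.
(Highway, Avenue): Driver A gets 3.2, best alternative 2.6; Driver B gets 5.8, best alternative 3.4. No profitable deviation — NE.
(Highway, Bridge): Driver A can switch to Avenue (0 → 3.2). Not NE.
(Highway, Tunnel): Driver B can switch to Highway (0.9 → 3.4). Not NE.
(Avenue, Highway): Driver A can switch to Highway (0 → 4.6). Not NE.
(Avenue, Avenue): Driver A can switch to Highway (1.3 → 3.2). Not NE.
(Avenue, Bridge): Driver A can switch to Backroad (3.2 → 4.5). Not NE.
(Avenue, Tunnel): Driver A can switch to Highway (3.3 → 5.8). Not NE.
(Bridge, Highway): Driver A can switch to Highway (2.8 → 4.6). Not NE.
(Bridge, Avenue): Driver A can switch to Highway (1 → 3.2). Not NE.
(Bridge, Bridge): Driver A can switch to Avenue (2.4 → 3.2). Not NE.
(The remaining 9 profiles each have a profitable deviation by the same check.)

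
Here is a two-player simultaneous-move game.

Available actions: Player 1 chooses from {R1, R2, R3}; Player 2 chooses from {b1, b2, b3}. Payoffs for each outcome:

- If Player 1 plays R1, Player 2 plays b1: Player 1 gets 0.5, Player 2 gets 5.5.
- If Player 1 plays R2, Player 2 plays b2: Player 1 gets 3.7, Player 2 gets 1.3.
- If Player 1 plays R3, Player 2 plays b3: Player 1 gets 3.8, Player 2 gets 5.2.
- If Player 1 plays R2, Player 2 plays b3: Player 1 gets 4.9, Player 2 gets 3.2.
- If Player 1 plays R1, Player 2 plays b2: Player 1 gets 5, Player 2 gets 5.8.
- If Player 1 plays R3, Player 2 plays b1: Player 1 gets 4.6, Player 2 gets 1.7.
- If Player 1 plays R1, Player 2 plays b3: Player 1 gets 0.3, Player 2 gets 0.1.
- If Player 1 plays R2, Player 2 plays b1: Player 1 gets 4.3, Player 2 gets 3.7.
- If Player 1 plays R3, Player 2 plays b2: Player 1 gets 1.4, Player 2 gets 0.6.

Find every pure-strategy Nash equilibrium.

The unique pure-strategy Nash equilibrium is (R1, b2).

Mark each player's best response to every combination of opponents' strategies; a profile where every player is best-responding is a pure Nash equilibrium.
Player 1 against b1: payoffs 0.5, 4.3, 4.6 → best response R3.
Player 1 against b2: payoffs 5, 3.7, 1.4 → best response R1.
Player 1 against b3: payoffs 0.3, 4.9, 3.8 → best response R2.
Player 2 against R1: payoffs 5.5, 5.8, 0.1 → best response b2.
Player 2 against R2: payoffs 3.7, 1.3, 3.2 → best response b1.
Player 2 against R3: payoffs 1.7, 0.6, 5.2 → best response b3.
Mutual best responses: (R1, b2).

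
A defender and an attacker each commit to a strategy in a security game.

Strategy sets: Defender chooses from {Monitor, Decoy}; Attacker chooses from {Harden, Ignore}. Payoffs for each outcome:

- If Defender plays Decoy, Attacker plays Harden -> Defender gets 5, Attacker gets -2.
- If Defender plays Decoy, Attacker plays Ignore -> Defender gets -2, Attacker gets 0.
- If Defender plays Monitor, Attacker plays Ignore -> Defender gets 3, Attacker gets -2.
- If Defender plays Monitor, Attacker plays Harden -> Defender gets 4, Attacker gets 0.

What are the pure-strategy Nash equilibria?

There is no pure-strategy Nash equilibrium.

For each strategy profile, look for a profitable unilateral deviation.
(Monitor, Harden): Defender can switch to Decoy (4 → 5). Not NE.
(Monitor, Ignore): Attacker can switch to Harden (-2 → 0). Not NE.
(Decoy, Harden): Attacker can switch to Ignore (-2 → 0). Not NE.
(Decoy, Ignore): Defender can switch to Monitor (-2 → 3). Not NE.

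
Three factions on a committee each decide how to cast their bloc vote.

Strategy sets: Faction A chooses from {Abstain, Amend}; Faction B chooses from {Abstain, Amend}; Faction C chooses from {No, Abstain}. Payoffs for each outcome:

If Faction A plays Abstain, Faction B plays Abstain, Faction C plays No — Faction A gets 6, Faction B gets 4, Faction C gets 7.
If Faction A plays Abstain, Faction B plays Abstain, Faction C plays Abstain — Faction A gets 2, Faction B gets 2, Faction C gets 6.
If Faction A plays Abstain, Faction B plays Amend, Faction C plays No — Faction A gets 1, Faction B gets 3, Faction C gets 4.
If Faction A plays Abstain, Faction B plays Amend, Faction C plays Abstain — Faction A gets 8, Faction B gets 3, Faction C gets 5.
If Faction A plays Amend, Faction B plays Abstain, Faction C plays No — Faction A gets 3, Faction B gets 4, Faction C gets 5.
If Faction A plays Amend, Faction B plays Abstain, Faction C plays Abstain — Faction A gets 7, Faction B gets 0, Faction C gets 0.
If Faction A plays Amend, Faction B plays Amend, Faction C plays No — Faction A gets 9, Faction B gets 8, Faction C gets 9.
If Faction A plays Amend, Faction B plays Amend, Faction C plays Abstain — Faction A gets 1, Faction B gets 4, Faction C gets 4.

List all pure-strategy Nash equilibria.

For each strategy profile, look for a profitable unilateral deviation.
(Abstain, Abstain, No): Faction A gets 6, best alternative 3; Faction B gets 4, best alternative 3; Faction C gets 7, best alternative 6. No profitable deviation — NE.
(Abstain, Abstain, Abstain): Faction A can switch to Amend (2 → 7). Not NE.
(Abstain, Amend, No): Faction A can switch to Amend (1 → 9). Not NE.
(Abstain, Amend, Abstain): Faction A gets 8, best alternative 1; Faction B gets 3, best alternative 2; Faction C gets 5, best alternative 4. No profitable deviation — NE.
(Amend, Abstain, No): Faction A can switch to Abstain (3 → 6). Not NE.
(Amend, Abstain, Abstain): Faction B can switch to Amend (0 → 4). Not NE.
(Amend, Amend, No): Faction A gets 9, best alternative 1; Faction B gets 8, best alternative 4; Faction C gets 9, best alternative 4. No profitable deviation — NE.
(Amend, Amend, Abstain): Faction A can switch to Abstain (1 → 8). Not NE.

(Abstain, Abstain, No), (Abstain, Amend, Abstain), (Amend, Amend, No)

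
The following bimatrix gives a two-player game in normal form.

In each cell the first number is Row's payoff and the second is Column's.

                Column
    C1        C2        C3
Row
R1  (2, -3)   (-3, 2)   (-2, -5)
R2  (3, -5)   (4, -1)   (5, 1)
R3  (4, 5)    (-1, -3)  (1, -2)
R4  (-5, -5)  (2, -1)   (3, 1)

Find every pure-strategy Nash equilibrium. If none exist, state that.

For each strategy profile, look for a profitable unilateral deviation.
(R1, C1): Row can switch to R2 (2 → 3). Not NE.
(R1, C2): Row can switch to R2 (-3 → 4). Not NE.
(R1, C3): Row can switch to R2 (-2 → 5). Not NE.
(R2, C1): Row can switch to R3 (3 → 4). Not NE.
(R2, C2): Column can switch to C3 (-1 → 1). Not NE.
(R2, C3): Row gets 5, best alternative 3; Column gets 1, best alternative -1. No profitable deviation — NE.
(R3, C1): Row gets 4, best alternative 3; Column gets 5, best alternative -2. No profitable deviation — NE.
(R3, C2): Row can switch to R2 (-1 → 4). Not NE.
(R3, C3): Row can switch to R2 (1 → 5). Not NE.
(R4, C1): Row can switch to R1 (-5 → 2). Not NE.
(The remaining 2 profiles each have a profitable deviation by the same check.)

Pure-strategy Nash equilibria: (R2, C3) and (R3, C1)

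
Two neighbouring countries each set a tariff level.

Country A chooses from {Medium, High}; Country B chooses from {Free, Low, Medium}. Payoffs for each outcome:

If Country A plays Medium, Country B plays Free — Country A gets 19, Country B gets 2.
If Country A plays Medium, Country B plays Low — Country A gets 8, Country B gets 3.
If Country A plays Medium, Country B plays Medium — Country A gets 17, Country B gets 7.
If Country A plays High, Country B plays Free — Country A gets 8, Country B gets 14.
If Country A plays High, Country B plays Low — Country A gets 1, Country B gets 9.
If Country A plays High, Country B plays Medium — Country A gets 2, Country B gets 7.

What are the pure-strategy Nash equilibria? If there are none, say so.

For each strategy profile, look for a profitable unilateral deviation.
(Medium, Free): Country B can switch to Low (2 → 3). Not NE.
(Medium, Low): Country B can switch to Medium (3 → 7). Not NE.
(Medium, Medium): Country A gets 17, best alternative 2; Country B gets 7, best alternative 3. No profitable deviation — NE.
(High, Free): Country A can switch to Medium (8 → 19). Not NE.
(High, Low): Country A can switch to Medium (1 → 8). Not NE.
(High, Medium): Country A can switch to Medium (2 → 17). Not NE.

Pure NE: (Medium, Medium)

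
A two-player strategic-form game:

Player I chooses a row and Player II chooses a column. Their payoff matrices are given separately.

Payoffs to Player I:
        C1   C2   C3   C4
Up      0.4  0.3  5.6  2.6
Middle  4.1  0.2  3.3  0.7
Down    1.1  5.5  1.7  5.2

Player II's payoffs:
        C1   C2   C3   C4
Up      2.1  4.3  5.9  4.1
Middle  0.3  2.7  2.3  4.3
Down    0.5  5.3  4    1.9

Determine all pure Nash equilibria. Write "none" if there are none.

The pure Nash equilibria are (Up, C3) and (Down, C2).

Player I against C1: payoffs 0.4, 4.1, 1.1 → best response Middle.
Player I against C2: payoffs 0.3, 0.2, 5.5 → best response Down.
Player I against C3: payoffs 5.6, 3.3, 1.7 → best response Up.
Player I against C4: payoffs 2.6, 0.7, 5.2 → best response Down.
Player II against Up: payoffs 2.1, 4.3, 5.9, 4.1 → best response C3.
Player II against Middle: payoffs 0.3, 2.7, 2.3, 4.3 → best response C4.
Player II against Down: payoffs 0.5, 5.3, 4, 1.9 → best response C2.
Mutual best responses: (Up, C3); (Down, C2).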